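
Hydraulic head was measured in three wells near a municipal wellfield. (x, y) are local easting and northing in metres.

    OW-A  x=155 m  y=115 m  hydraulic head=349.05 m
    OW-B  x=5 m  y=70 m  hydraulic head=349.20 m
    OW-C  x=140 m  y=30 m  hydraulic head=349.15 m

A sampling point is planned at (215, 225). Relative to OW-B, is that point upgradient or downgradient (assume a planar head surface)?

downgradient

Taking OW-A as reference: OW-B−OW-A = (-150, -45, +0.15); OW-C−OW-A = (-15, -85, +0.10).
Solve a·Δx + b·Δy = Δh: det = (-150)·(-85) − (-15)·(-45) = 12075.
∂h/∂x = [(+0.15)·(-85) − (+0.10)·(-45)] / 12075 = -0.0006832
∂h/∂y = [(-150)·(+0.10) − (-15)·(+0.15)] / 12075 = -0.001056
Head at (215, 225) = 349.05 + (-0.0006832)·(60) + (-0.001056)·(110) = 348.89 m.
That is lower than the 349.20 m at OW-B, so the point is downgradient.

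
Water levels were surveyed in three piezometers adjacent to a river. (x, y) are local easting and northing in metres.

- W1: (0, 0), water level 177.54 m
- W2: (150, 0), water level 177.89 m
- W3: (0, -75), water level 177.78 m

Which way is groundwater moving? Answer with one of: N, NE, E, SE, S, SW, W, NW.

NW

∂h/∂x = (177.89 − 177.54) / (150 − 0) = +0.002333
∂h/∂y = (177.78 − 177.54) / (-75 − 0) = -0.003200
Flow = −∇h = (-0.002333 east, +0.003200 north), which points northwest.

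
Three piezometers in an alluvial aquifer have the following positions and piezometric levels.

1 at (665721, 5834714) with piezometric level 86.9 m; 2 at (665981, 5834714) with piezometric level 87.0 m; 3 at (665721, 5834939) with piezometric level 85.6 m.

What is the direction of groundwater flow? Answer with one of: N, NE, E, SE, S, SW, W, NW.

∂h/∂x = (87.0 − 86.9) / (665981 − 665721) = +0.0003846
∂h/∂y = (85.6 − 86.9) / (5834939 − 5834714) = -0.005778
Flow = −∇h = (-0.0003846 east, +0.005778 north), which points north.

N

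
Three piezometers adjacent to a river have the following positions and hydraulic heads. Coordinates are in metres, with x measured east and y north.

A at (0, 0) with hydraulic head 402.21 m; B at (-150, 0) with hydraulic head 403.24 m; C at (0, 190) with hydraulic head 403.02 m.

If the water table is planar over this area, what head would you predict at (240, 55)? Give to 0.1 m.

∂h/∂x = (403.24 − 402.21) / (-150 − 0) = -0.006867
∂h/∂y = (403.02 − 402.21) / (190 − 0) = +0.004263
h(240, 55) = 402.21 + (-0.006867)·(240) + (+0.004263)·(55) = 402.21 -1.648 +0.234 = 400.796 m.

400.8 m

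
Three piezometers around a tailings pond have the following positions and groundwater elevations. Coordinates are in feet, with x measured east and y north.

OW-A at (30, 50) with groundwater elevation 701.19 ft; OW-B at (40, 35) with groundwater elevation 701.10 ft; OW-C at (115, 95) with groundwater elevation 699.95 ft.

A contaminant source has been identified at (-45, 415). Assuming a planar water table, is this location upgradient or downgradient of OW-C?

Three-point gradient (reference OW-A): Δ to OW-B = (10, -15, -0.09), Δ to OW-C = (85, 45, -1.24).
∂h/∂x = -0.01313, ∂h/∂y = -0.002754 (det = 1725).
Head at (-45, 415) = 701.19 + (-0.01313)·(-75) + (-0.002754)·(365) = 701.17 ft.
That is higher than the 699.95 ft at OW-C, so the point is upgradient.

upgradient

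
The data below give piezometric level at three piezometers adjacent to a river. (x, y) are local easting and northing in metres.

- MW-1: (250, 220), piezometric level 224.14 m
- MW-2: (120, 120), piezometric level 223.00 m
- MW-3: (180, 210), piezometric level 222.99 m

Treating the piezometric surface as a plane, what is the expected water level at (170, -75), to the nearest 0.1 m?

With h = a·x + b·y + c and MW-1 as origin, the differences give:
  (-130)·a + (-100)·b = -1.14
  (-70)·a + (-10)·b = -1.15
Eliminate b (×(-10) and ×(-100), subtract): -5700·a = -103.600 → a = ∂h/∂x = +0.01818
Back-substitute: b = ∂h/∂y = -0.01223.
h(170, -75) = 224.14 + (+0.01818)·(-80) + (-0.01223)·(-295) = 224.14 -1.454 +3.607 = 226.293 m.

226.3 m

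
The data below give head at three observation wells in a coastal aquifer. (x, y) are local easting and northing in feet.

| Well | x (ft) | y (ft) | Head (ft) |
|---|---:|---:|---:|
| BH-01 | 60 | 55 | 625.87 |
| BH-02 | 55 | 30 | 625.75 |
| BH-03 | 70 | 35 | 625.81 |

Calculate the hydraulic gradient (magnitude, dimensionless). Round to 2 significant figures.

Three-point gradient (reference BH-01): Δ to BH-02 = (-5, -25, -0.12), Δ to BH-03 = (10, -20, -0.06).
∂h/∂x = +0.002571, ∂h/∂y = +0.004286 (det = 350).
|∇h| = √(0.002571² + 0.004286²) = 0.004998

0.0050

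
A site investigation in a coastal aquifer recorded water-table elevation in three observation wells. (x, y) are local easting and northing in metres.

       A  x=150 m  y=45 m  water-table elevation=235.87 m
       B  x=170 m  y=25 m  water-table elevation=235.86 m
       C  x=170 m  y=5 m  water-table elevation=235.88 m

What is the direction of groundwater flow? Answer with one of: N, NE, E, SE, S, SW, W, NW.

NE

Taking A as reference: B−A = (20, -20, -0.01); C−A = (20, -40, +0.01).
Determinant of the coordinate differences = 20·(-40) − 20·(-20) = -400.
∂h/∂x = [(-0.01)·(-40) − (+0.01)·(-20)] / -400 = -0.001500
∂h/∂y = [20·(+0.01) − 20·(-0.01)] / -400 = -0.0010000
Flow = −∇h = (+0.001500 east, +0.0010000 north), which points northeast.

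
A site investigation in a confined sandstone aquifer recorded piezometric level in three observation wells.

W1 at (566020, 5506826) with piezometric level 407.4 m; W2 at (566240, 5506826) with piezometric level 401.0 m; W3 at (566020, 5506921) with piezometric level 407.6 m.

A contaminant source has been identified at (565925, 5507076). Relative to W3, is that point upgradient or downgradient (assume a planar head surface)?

upgradient

∂h/∂x = (401.0 − 407.4) / (566240 − 566020) = -0.02909
∂h/∂y = (407.6 − 407.4) / (5506921 − 5506826) = +0.002105
Head at (565925, 5507076) = 407.4 + (-0.02909)·(-95) + (+0.002105)·(250) = 410.69 m.
That is higher than the 407.6 m at W3, so the point is upgradient.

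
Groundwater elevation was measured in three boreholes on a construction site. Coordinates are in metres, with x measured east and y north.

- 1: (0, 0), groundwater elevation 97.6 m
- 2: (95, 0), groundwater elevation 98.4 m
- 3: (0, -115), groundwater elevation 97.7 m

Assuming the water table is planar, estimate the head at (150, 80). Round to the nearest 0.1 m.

98.8 m

∂h/∂x = (98.4 − 97.6) / (95 − 0) = +0.008421
∂h/∂y = (97.7 − 97.6) / (-115 − 0) = -0.0008696
h(150, 80) = 97.6 + (+0.008421)·(150) + (-0.0008696)·(80) = 97.6 +1.263 -0.070 = 98.794 m.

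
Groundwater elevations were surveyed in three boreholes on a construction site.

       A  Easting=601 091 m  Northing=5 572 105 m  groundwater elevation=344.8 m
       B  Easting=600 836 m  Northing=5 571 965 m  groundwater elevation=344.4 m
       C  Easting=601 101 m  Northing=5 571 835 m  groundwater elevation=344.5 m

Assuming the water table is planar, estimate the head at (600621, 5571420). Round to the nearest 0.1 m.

343.6 m

Taking A as reference: B−A = (-255, -140, -0.4); C−A = (10, -270, -0.3).
Determinant of the coordinate differences = (-255)·(-270) − 10·(-140) = 70250.
∂h/∂x = [(-0.4)·(-270) − (-0.3)·(-140)] / 70250 = +0.0009395
∂h/∂y = [(-255)·(-0.3) − 10·(-0.4)] / 70250 = +0.001146
h(600621, 5571420) = 344.8 + (+0.0009395)·(-470) + (+0.001146)·(-685) = 344.8 -0.442 -0.785 = 343.573 m.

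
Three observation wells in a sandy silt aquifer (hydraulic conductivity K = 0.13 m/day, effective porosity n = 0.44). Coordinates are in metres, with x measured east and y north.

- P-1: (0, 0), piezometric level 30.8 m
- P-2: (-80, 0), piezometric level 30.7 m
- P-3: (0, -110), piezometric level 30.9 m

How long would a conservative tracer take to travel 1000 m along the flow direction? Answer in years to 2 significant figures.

∂h/∂x = (30.7 − 30.8) / (-80 − 0) = +0.001250
∂h/∂y = (30.9 − 30.8) / (-110 − 0) = -0.0009091
|∇h| = √(0.001250² + -0.0009091²) = 0.001546
Seepage velocity v = K·i/n = 0.13 × 0.001546 / 0.44 = 0.0004568 m/day.
t = 1000 / 0.0004568 = 2.189e+06 days = 5.99e+03 years.

6000 years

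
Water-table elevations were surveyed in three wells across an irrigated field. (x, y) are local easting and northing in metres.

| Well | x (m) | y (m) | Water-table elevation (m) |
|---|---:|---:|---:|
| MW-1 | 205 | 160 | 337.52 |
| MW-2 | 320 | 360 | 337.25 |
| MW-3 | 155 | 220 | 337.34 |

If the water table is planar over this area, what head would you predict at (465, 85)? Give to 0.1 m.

338.0 m

Differences from MW-1: to MW-2 (Δx, Δy, Δh) = (115, 200, -0.27); to MW-3 = (-50, 60, -0.18).
Determinant of the coordinate differences = 115·60 − (-50)·200 = 16900.
∂h/∂x = [(-0.27)·60 − (-0.18)·200] / 16900 = +0.001172
∂h/∂y = [115·(-0.18) − (-50)·(-0.27)] / 16900 = -0.002024
h(465, 85) = 337.52 + (+0.001172)·(260) + (-0.002024)·(-75) = 337.52 +0.305 +0.152 = 337.976 m.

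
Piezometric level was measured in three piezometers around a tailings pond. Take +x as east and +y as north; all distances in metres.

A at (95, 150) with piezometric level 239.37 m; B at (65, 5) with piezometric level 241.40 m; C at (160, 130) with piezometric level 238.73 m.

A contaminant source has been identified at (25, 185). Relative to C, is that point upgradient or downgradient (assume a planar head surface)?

upgradient

Three-point gradient (reference A): Δ to B = (-30, -145, +2.03), Δ to C = (65, -20, -0.64).
∂h/∂x = -0.01331, ∂h/∂y = -0.01125 (det = 10025).
Head at (25, 185) = 239.37 + (-0.01331)·(-70) + (-0.01125)·(35) = 239.91 m.
That is higher than the 238.73 m at C, so the point is upgradient.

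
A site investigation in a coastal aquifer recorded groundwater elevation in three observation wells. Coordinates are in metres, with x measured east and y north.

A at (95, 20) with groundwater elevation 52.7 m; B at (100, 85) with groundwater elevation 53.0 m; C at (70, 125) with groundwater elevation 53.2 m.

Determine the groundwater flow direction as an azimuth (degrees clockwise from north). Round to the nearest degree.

174°

With h = a·x + b·y + c and A as origin, the differences give:
  5·a + 65·b = +0.3
  (-25)·a + 105·b = +0.5
Eliminate b (×105 and ×65, subtract): 2150·a = -1.00 → a = ∂h/∂x = -0.0004651
Back-substitute: b = ∂h/∂y = +0.004651.
Flow direction (−∇h) has components (+0.0004651 E, -0.004651 N).
Azimuth = atan2(E, N) = atan2(+0.0004651, -0.004651) = 174.3° ≈ 174°.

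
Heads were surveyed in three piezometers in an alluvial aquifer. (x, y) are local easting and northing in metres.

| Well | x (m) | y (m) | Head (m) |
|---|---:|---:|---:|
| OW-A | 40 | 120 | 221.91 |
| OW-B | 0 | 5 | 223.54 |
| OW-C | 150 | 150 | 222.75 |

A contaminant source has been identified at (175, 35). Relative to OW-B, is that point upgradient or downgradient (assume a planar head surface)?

Three-point gradient (reference OW-A): Δ to OW-B = (-40, -115, +1.63), Δ to OW-C = (110, 30, +0.84).
∂h/∂x = +0.01271, ∂h/∂y = -0.01859 (det = 11450).
Head at (175, 35) = 221.91 + (+0.01271)·(135) + (-0.01859)·(-85) = 225.21 m.
That is higher than the 223.54 m at OW-B, so the point is upgradient.

upgradient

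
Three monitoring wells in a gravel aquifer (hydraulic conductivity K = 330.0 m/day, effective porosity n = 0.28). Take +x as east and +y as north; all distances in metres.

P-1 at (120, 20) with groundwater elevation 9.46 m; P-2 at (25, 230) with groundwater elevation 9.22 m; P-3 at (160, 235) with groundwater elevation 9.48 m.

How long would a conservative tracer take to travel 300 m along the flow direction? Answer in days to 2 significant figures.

130 days

With h = a·x + b·y + c and P-1 as origin, the differences give:
  (-95)·a + 210·b = -0.24
  40·a + 215·b = +0.02
Eliminate b (×215 and ×210, subtract): -28825·a = -55.800 → a = ∂h/∂x = +0.001936
Back-substitute: b = ∂h/∂y = -0.0002671.
|∇h| = √(0.001936² + -0.0002671²) = 0.001954
Seepage velocity v = K·i/n = 330.0 × 0.001954 / 0.28 = 2.303 m/day.
t = 300 / 2.303 = 130.3 days.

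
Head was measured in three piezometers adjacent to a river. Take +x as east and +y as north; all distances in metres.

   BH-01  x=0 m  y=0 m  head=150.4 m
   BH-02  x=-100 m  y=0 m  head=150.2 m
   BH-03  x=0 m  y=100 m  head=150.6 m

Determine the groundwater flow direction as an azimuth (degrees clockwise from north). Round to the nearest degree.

∂h/∂x = (150.2 − 150.4) / (-100 − 0) = +0.002000
∂h/∂y = (150.6 − 150.4) / (100 − 0) = +0.002000
Flow direction (−∇h) has components (-0.002000 E, -0.002000 N).
Azimuth = atan2(E, N) = atan2(-0.002000, -0.002000) = 225.0° ≈ 225°.

225°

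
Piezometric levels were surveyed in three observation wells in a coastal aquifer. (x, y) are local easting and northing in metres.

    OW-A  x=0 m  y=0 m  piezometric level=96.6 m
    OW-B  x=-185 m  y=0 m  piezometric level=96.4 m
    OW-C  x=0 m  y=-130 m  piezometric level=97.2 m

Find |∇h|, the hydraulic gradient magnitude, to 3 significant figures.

0.00474

∂h/∂x = (96.4 − 96.6) / (-185 − 0) = +0.001081
∂h/∂y = (97.2 − 96.6) / (-130 − 0) = -0.004615
|∇h| = √(0.001081² + -0.004615²) = 0.00474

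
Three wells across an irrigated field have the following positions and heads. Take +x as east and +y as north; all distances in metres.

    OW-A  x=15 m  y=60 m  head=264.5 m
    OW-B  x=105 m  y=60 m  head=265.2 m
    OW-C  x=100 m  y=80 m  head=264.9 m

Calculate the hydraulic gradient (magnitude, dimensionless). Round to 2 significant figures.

Differences from OW-A: to OW-B (Δx, Δy, Δh) = (90, 0, +0.7); to OW-C = (85, 20, +0.4).
Solve a·Δx + b·Δy = Δh: det = 90·20 − 85·0 = 1800.
∂h/∂x = [(+0.7)·20 − (+0.4)·0] / 1800 = +0.007778
∂h/∂y = [90·(+0.4) − 85·(+0.7)] / 1800 = -0.01306
|∇h| = √(0.007778² + -0.01306²) = 0.0152

0.015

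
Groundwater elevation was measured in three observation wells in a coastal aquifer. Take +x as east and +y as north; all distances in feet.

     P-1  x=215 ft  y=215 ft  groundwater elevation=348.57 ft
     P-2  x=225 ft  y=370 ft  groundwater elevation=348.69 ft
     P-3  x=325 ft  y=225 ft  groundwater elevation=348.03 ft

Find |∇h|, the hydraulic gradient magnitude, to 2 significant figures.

Three-point gradient (reference P-1): Δ to P-2 = (10, 155, +0.12), Δ to P-3 = (110, 10, -0.54).
∂h/∂x = -0.005009, ∂h/∂y = +0.001097 (det = -16950).
|∇h| = √(-0.005009² + 0.001097²) = 0.005128

0.0051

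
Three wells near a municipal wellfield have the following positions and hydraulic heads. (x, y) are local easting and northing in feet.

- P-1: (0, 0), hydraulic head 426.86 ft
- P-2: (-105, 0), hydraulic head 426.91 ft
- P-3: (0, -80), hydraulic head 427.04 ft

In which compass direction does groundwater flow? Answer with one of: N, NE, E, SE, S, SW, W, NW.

∂h/∂x = (426.91 − 426.86) / (-105 − 0) = -0.0004762
∂h/∂y = (427.04 − 426.86) / (-80 − 0) = -0.002250
Flow = −∇h = (+0.0004762 east, +0.002250 north), which points north.

N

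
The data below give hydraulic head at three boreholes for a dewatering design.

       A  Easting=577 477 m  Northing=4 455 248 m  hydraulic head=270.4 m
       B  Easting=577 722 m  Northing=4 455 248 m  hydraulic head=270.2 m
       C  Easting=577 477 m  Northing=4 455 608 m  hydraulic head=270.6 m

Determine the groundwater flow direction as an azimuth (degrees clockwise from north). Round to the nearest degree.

∂h/∂x = (270.2 − 270.4) / (577722 − 577477) = -0.0008163
∂h/∂y = (270.6 − 270.4) / (4455608 − 4455248) = +0.0005556
Flow direction (−∇h) has components (+0.0008163 E, -0.0005556 N).
Azimuth = atan2(E, N) = atan2(+0.0008163, -0.0005556) = 124.2° ≈ 124°.

124°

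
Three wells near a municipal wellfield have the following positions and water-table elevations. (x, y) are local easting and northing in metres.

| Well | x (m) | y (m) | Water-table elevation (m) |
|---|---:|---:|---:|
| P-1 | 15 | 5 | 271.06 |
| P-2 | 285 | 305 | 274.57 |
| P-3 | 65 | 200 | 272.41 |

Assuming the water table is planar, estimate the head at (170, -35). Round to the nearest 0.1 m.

Differences from P-1: to P-2 (Δx, Δy, Δh) = (270, 300, +3.51); to P-3 = (50, 195, +1.35).
Determinant of the coordinate differences = 270·195 − 50·300 = 37650.
∂h/∂x = [(+3.51)·195 − (+1.35)·300] / 37650 = +0.007422
∂h/∂y = [270·(+1.35) − 50·(+3.51)] / 37650 = +0.005020
h(170, -35) = 271.06 + (+0.007422)·(155) + (+0.005020)·(-40) = 271.06 +1.150 -0.201 = 272.010 m.

272.0 m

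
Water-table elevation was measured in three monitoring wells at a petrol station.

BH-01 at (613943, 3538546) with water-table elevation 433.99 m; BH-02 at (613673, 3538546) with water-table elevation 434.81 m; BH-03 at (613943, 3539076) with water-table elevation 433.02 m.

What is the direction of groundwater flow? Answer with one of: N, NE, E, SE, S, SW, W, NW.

NE

∂h/∂x = (434.81 − 433.99) / (613673 − 613943) = -0.003037
∂h/∂y = (433.02 − 433.99) / (3539076 − 3538546) = -0.001830
Flow = −∇h = (+0.003037 east, +0.001830 north), which points northeast.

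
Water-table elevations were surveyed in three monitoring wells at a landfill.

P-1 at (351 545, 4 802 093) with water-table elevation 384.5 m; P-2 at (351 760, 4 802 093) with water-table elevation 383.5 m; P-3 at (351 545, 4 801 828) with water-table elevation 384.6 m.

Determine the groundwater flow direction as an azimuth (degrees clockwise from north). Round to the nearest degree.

085°

∂h/∂x = (383.5 − 384.5) / (351760 − 351545) = -0.004651
∂h/∂y = (384.6 − 384.5) / (4801828 − 4802093) = -0.0003774
Flow direction (−∇h) has components (+0.004651 E, +0.0003774 N).
Azimuth = atan2(E, N) = atan2(+0.004651, +0.0003774) = 85.4° ≈ 085°.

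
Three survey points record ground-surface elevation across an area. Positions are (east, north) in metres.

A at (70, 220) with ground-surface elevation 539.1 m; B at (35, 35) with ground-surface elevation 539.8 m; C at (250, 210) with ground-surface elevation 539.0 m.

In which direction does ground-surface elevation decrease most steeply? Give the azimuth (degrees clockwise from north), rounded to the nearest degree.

012°

Differences from A: to B (Δx, Δy, Δh) = (-35, -185, +0.7); to C = (180, -10, -0.1).
Determinant of the coordinate differences = (-35)·(-10) − 180·(-185) = 33650.
∂z/∂x = [(+0.7)·(-10) − (-0.1)·(-185)] / 33650 = -0.0007578
∂z/∂y = [(-35)·(-0.1) − 180·(+0.7)] / 33650 = -0.003640
Steepest decrease is along −∇f: components (+0.0007578 E, +0.003640 N).
Azimuth = atan2(+0.0007578, +0.003640) = 11.8° ≈ 012°.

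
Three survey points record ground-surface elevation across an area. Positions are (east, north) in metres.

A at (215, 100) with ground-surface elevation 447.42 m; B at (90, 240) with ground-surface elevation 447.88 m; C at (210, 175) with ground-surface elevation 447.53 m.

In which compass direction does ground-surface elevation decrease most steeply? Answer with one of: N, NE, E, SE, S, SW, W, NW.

Differences from A: to B (Δx, Δy, Δh) = (-125, 140, +0.46); to C = (-5, 75, +0.11).
Solve a·Δx + b·Δy = Δz: det = (-125)·75 − (-5)·140 = -8675.
∂z/∂x = [(+0.46)·75 − (+0.11)·140] / -8675 = -0.002202
∂z/∂y = [(-125)·(+0.11) − (-5)·(+0.46)] / -8675 = +0.001320
Steepest decrease is along −∇f = (+0.002202 E, -0.001320 N) → southeast.

SE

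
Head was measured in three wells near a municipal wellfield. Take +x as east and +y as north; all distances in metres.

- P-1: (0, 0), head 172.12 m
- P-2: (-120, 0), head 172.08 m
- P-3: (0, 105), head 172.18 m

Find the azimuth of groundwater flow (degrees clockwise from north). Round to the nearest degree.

210°

∂h/∂x = (172.08 − 172.12) / (-120 − 0) = +0.0003333
∂h/∂y = (172.18 − 172.12) / (105 − 0) = +0.0005714
Flow direction (−∇h) has components (-0.0003333 E, -0.0005714 N).
Azimuth = atan2(E, N) = atan2(-0.0003333, -0.0005714) = 210.3° ≈ 210°.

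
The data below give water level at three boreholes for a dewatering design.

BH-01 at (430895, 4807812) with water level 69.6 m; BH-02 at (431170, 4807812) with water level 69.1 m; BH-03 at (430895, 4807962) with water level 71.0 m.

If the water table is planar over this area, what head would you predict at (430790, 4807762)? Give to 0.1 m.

∂h/∂x = (69.1 − 69.6) / (431170 − 430895) = -0.001818
∂h/∂y = (71.0 − 69.6) / (4807962 − 4807812) = +0.009333
h(430790, 4807762) = 69.6 + (-0.001818)·(-105) + (+0.009333)·(-50) = 69.6 +0.191 -0.467 = 69.324 m.

69.3 m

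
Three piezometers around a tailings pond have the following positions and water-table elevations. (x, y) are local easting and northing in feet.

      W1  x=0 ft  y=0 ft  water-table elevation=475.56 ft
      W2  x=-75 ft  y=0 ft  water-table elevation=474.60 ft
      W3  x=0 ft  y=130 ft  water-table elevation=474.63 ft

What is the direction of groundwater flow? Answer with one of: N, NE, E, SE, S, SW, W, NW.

NW

∂h/∂x = (474.60 − 475.56) / (-75 − 0) = +0.01280
∂h/∂y = (474.63 − 475.56) / (130 − 0) = -0.007154
Flow = −∇h = (-0.01280 east, +0.007154 north), which points northwest.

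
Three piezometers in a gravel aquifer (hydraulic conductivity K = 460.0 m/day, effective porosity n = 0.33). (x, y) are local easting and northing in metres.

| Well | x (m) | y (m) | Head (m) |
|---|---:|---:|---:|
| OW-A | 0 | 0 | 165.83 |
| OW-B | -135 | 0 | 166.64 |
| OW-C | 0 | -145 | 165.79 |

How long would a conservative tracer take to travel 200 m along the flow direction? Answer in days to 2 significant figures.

∂h/∂x = (166.64 − 165.83) / (-135 − 0) = -0.006000
∂h/∂y = (165.79 − 165.83) / (-145 − 0) = +0.0002759
|∇h| = √(-0.006000² + 0.0002759²) = 0.006006
Seepage velocity v = K·i/n = 460.0 × 0.006006 / 0.33 = 8.372 m/day.
t = 200 / 8.372 = 23.89 days.

24 days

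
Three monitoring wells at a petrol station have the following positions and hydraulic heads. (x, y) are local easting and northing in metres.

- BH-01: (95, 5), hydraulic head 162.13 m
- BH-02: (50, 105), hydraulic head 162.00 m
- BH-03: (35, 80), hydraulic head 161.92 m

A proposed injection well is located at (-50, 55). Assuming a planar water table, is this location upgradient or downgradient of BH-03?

Three-point gradient (reference BH-01): Δ to BH-02 = (-45, 100, -0.13), Δ to BH-03 = (-60, 75, -0.21).
∂h/∂x = +0.004286, ∂h/∂y = +0.0006286 (det = 2625).
Head at (-50, 55) = 162.13 + (+0.004286)·(-145) + (+0.0006286)·(50) = 161.54 m.
That is lower than the 161.92 m at BH-03, so the point is downgradient.

downgradient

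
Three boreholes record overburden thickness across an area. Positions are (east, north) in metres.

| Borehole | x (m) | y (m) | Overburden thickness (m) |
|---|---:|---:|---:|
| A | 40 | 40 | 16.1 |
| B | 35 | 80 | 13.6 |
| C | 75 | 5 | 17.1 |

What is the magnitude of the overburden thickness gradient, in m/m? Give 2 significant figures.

With d = a·x + b·y + c and A as origin, the differences give:
  (-5)·a + 40·b = -2.5
  35·a + (-35)·b = +1.0
Eliminate b (×(-35) and ×40, subtract): -1225·a = 47.50 → a = ∂d/∂x = -0.03878
Back-substitute: b = ∂d/∂y = -0.06735.
|∇f| = √(-0.03878² + -0.06735²) = 0.07772 m/m

0.078 m/m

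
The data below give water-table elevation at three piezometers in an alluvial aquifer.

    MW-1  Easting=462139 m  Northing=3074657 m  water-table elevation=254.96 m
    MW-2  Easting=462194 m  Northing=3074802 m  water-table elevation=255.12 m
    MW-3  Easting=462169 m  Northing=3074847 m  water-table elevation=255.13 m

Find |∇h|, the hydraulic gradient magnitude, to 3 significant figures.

Taking MW-1 as reference: MW-2−MW-1 = (55, 145, +0.16); MW-3−MW-1 = (30, 190, +0.17).
Solve a·Δx + b·Δy = Δh: det = 55·190 − 30·145 = 6100.
∂h/∂x = [(+0.16)·190 − (+0.17)·145] / 6100 = +0.0009426
∂h/∂y = [55·(+0.17) − 30·(+0.16)] / 6100 = +0.0007459
|∇h| = √(0.0009426² + 0.0007459²) = 0.001202

0.00120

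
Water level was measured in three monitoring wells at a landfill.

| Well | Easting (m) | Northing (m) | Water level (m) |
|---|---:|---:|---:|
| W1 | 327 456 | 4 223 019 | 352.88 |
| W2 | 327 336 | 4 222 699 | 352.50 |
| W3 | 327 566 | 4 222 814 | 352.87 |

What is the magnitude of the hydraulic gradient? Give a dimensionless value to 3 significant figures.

Differences from W1: to W2 (Δx, Δy, Δh) = (-120, -320, -0.38); to W3 = (110, -205, -0.01).
Determinant of the coordinate differences = (-120)·(-205) − 110·(-320) = 59800.
∂h/∂x = [(-0.38)·(-205) − (-0.01)·(-320)] / 59800 = +0.001249
∂h/∂y = [(-120)·(-0.01) − 110·(-0.38)] / 59800 = +0.0007191
|∇h| = √(0.001249² + 0.0007191²) = 0.001441

0.00144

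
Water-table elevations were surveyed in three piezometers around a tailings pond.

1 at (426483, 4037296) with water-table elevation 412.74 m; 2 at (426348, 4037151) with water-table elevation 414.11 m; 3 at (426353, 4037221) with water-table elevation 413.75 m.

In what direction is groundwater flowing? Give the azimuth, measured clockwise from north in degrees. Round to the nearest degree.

Three-point gradient (reference 1): Δ to 2 = (-135, -145, +1.37), Δ to 3 = (-130, -75, +1.01).
∂h/∂x = -0.005009, ∂h/∂y = -0.004785 (det = -8725).
Flow direction (−∇h) has components (+0.005009 E, +0.004785 N).
Azimuth = atan2(E, N) = atan2(+0.005009, +0.004785) = 46.3° ≈ 046°.

046°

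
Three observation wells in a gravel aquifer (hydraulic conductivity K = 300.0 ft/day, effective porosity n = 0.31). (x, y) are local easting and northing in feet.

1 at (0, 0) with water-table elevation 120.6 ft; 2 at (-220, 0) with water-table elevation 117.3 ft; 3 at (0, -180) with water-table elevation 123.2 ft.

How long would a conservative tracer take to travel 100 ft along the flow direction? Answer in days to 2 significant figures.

∂h/∂x = (117.3 − 120.6) / (-220 − 0) = +0.01500
∂h/∂y = (123.2 − 120.6) / (-180 − 0) = -0.01444
|∇h| = √(0.01500² + -0.01444²) = 0.02082
Seepage velocity v = K·i/n = 300.0 × 0.02082 / 0.31 = 20.15 ft/day.
t = 100 / 20.15 = 4.963 days.

5.0 days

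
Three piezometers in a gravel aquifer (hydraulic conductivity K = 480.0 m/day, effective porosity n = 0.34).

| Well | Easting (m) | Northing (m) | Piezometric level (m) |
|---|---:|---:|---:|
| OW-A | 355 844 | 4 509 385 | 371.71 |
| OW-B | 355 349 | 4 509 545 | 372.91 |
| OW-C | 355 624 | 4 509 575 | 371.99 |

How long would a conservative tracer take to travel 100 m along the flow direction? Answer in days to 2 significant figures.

Three-point gradient (reference OW-A): Δ to OW-B = (-495, 160, +1.20), Δ to OW-C = (-220, 190, +0.28).
∂h/∂x = -0.003113, ∂h/∂y = -0.002131 (det = -58850).
|∇h| = √(-0.003113² + -0.002131²) = 0.003773
Seepage velocity v = K·i/n = 480.0 × 0.003773 / 0.34 = 5.327 m/day.
t = 100 / 5.327 = 18.77 days.

19 days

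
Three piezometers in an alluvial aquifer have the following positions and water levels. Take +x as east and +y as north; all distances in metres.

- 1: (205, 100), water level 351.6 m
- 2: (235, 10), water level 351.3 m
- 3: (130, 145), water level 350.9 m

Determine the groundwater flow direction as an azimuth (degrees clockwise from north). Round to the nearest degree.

240°

With h = a·x + b·y + c and 1 as origin, the differences give:
  30·a + (-90)·b = -0.3
  (-75)·a + 45·b = -0.7
Eliminate b (×45 and ×(-90), subtract): -5400·a = -76.50 → a = ∂h/∂x = +0.01417
Back-substitute: b = ∂h/∂y = +0.008056.
Flow direction (−∇h) has components (-0.01417 E, -0.008056 N).
Azimuth = atan2(E, N) = atan2(-0.01417, -0.008056) = 240.4° ≈ 240°.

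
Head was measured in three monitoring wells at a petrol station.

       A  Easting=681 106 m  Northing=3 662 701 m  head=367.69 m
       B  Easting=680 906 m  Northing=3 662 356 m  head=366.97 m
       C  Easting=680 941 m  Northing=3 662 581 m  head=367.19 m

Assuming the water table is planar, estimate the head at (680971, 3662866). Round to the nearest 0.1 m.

367.4 m

Taking A as reference: B−A = (-200, -345, -0.72); C−A = (-165, -120, -0.50).
Determinant of the coordinate differences = (-200)·(-120) − (-165)·(-345) = -32925.
∂h/∂x = [(-0.72)·(-120) − (-0.50)·(-345)] / -32925 = +0.002615
∂h/∂y = [(-200)·(-0.50) − (-165)·(-0.72)] / -32925 = +0.0005710
h(680971, 3662866) = 367.69 + (+0.002615)·(-135) + (+0.0005710)·(165) = 367.69 -0.353 +0.094 = 367.431 m.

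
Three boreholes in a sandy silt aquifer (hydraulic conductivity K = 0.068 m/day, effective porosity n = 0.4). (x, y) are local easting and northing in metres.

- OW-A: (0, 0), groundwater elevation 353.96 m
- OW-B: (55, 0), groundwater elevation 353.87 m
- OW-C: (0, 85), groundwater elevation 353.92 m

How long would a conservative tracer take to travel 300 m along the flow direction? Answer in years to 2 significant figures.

2800 years

∂h/∂x = (353.87 − 353.96) / (55 − 0) = -0.001636
∂h/∂y = (353.92 − 353.96) / (85 − 0) = -0.0004706
|∇h| = √(-0.001636² + -0.0004706²) = 0.001702
Seepage velocity v = K·i/n = 0.068 × 0.001702 / 0.4 = 0.0002893 m/day.
t = 300 / 0.0002893 = 1.037e+06 days = 2.84e+03 years.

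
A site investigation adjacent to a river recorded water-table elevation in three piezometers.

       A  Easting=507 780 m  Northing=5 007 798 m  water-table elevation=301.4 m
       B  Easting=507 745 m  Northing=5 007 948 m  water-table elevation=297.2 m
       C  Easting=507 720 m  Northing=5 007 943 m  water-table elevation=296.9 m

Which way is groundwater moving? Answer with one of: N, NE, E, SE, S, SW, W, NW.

NW

With h = a·x + b·y + c and A as origin, the differences give:
  (-35)·a + 150·b = -4.2
  (-60)·a + 145·b = -4.5
Eliminate b (×145 and ×150, subtract): 3925·a = 66.00 → a = ∂h/∂x = +0.01682
Back-substitute: b = ∂h/∂y = -0.02408.
Flow = −∇h = (-0.01682 east, +0.02408 north), which points northwest.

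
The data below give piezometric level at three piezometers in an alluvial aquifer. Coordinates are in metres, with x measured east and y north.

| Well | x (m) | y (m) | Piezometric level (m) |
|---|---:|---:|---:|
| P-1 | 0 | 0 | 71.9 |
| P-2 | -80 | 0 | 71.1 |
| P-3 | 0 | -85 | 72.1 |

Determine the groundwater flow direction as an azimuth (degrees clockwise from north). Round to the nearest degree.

∂h/∂x = (71.1 − 71.9) / (-80 − 0) = +0.01000
∂h/∂y = (72.1 − 71.9) / (-85 − 0) = -0.002353
Flow direction (−∇h) has components (-0.01000 E, +0.002353 N).
Azimuth = atan2(E, N) = atan2(-0.01000, +0.002353) = 283.2° ≈ 283°.

283°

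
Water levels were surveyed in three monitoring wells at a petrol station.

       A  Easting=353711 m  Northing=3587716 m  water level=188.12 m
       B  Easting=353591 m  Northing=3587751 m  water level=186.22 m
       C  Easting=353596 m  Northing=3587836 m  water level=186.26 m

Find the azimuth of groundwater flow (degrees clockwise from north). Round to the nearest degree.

272°

Differences from A: to B (Δx, Δy, Δh) = (-120, 35, -1.90); to C = (-115, 120, -1.86).
Solve a·Δx + b·Δy = Δh: det = (-120)·120 − (-115)·35 = -10375.
∂h/∂x = [(-1.90)·120 − (-1.86)·35] / -10375 = +0.01570
∂h/∂y = [(-120)·(-1.86) − (-115)·(-1.90)] / -10375 = -0.0004530
Flow direction (−∇h) has components (-0.01570 E, +0.0004530 N).
Azimuth = atan2(E, N) = atan2(-0.01570, +0.0004530) = 271.7° ≈ 272°.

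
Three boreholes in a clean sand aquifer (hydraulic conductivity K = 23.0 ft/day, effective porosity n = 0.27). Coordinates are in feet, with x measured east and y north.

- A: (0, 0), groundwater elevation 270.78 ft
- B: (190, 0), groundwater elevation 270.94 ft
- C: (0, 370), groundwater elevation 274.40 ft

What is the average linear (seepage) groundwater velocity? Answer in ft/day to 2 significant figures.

0.84 ft/day

∂h/∂x = (270.94 − 270.78) / (190 − 0) = +0.0008421
∂h/∂y = (274.40 − 270.78) / (370 − 0) = +0.009784
|∇h| = √(0.0008421² + 0.009784²) = 0.00982
Seepage velocity v = K·i/n = 23.0 × 0.00982 / 0.27 = 0.8365 ft/day.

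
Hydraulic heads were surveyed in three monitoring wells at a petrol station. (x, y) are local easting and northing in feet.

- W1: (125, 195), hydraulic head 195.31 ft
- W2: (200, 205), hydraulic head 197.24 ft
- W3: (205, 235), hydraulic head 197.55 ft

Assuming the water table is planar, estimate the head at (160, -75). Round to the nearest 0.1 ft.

194.5 ft

Three-point gradient (reference W1): Δ to W2 = (75, 10, +1.93), Δ to W3 = (80, 40, +2.24).
∂h/∂x = +0.02491, ∂h/∂y = +0.006182 (det = 2200).
h(160, -75) = 195.31 + (+0.02491)·(35) + (+0.006182)·(-270) = 195.31 +0.872 -1.669 = 194.513 ft.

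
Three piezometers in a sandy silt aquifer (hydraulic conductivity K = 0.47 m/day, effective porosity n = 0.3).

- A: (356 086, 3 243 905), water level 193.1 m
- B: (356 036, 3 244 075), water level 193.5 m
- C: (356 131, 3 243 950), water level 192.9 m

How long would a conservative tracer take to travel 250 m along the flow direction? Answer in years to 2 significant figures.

With h = a·x + b·y + c and A as origin, the differences give:
  (-50)·a + 170·b = +0.4
  45·a + 45·b = -0.2
Eliminate b (×45 and ×170, subtract): -9900·a = 52.00 → a = ∂h/∂x = -0.005253
Back-substitute: b = ∂h/∂y = +0.0008081.
|∇h| = √(-0.005253² + 0.0008081²) = 0.005315
Seepage velocity v = K·i/n = 0.47 × 0.005315 / 0.3 = 0.008327 m/day.
t = 250 / 0.008327 = 3.002e+04 days = 82.2 years.

82 years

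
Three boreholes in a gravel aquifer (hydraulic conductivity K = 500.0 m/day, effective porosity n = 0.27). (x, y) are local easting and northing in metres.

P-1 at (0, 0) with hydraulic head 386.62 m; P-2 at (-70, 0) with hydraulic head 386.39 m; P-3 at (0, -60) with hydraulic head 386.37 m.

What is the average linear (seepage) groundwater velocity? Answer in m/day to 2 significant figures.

9.8 m/day

∂h/∂x = (386.39 − 386.62) / (-70 − 0) = +0.003286
∂h/∂y = (386.37 − 386.62) / (-60 − 0) = +0.004167
|∇h| = √(0.003286² + 0.004167²) = 0.005307
Seepage velocity v = K·i/n = 500.0 × 0.005307 / 0.27 = 9.828 m/day.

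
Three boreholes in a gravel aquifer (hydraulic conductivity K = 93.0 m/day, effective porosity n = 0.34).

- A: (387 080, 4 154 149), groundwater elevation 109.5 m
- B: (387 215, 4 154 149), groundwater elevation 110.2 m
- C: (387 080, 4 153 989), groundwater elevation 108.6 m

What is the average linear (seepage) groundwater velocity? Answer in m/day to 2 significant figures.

2.1 m/day

∂h/∂x = (110.2 − 109.5) / (387215 − 387080) = +0.005185
∂h/∂y = (108.6 − 109.5) / (4153989 − 4154149) = +0.005625
|∇h| = √(0.005185² + 0.005625²) = 0.00765
Seepage velocity v = K·i/n = 93.0 × 0.00765 / 0.34 = 2.092 m/day.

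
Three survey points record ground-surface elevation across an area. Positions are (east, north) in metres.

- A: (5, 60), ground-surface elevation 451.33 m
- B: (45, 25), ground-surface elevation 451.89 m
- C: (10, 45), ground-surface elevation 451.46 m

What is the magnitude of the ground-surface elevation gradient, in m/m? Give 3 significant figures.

0.0107 m/m

Differences from A: to B (Δx, Δy, Δh) = (40, -35, +0.56); to C = (5, -15, +0.13).
Solve a·Δx + b·Δy = Δz: det = 40·(-15) − 5·(-35) = -425.
∂z/∂x = [(+0.56)·(-15) − (+0.13)·(-35)] / -425 = +0.009059
∂z/∂y = [40·(+0.13) − 5·(+0.56)] / -425 = -0.005647
|∇f| = √(0.009059² + -0.005647²) = 0.01067 m/m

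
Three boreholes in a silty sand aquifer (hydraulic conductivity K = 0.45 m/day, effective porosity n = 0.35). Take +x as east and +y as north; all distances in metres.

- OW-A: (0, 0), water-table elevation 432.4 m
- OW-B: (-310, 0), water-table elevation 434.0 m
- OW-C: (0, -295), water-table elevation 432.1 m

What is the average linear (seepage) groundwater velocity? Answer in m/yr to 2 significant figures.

∂h/∂x = (434.0 − 432.4) / (-310 − 0) = -0.005161
∂h/∂y = (432.1 − 432.4) / (-295 − 0) = +0.001017
|∇h| = √(-0.005161² + 0.001017²) = 0.00526
Seepage velocity v = K·i/n = 0.45 × 0.00526 / 0.35 = 0.006763 m/day = 2.47 m/yr.

2.5 m/yr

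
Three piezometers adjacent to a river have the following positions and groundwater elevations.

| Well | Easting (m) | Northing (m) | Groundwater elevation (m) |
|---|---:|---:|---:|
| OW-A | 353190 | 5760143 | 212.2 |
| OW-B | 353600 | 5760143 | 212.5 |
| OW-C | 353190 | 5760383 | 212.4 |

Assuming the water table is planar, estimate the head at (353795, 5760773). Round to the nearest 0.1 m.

∂h/∂x = (212.5 − 212.2) / (353600 − 353190) = +0.0007317
∂h/∂y = (212.4 − 212.2) / (5760383 − 5760143) = +0.0008333
h(353795, 5760773) = 212.2 + (+0.0007317)·(605) + (+0.0008333)·(630) = 212.2 +0.443 +0.525 = 213.168 m.

213.2 m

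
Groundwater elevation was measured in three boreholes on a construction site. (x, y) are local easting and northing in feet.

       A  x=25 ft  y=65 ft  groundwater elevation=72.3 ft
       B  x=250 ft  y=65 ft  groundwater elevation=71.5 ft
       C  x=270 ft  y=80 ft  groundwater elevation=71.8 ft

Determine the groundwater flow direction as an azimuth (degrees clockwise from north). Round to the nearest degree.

Three-point gradient (reference A): Δ to B = (225, 0, -0.8), Δ to C = (245, 15, -0.5).
∂h/∂x = -0.003556, ∂h/∂y = +0.02474 (det = 3375).
Flow direction (−∇h) has components (+0.003556 E, -0.02474 N).
Azimuth = atan2(E, N) = atan2(+0.003556, -0.02474) = 171.8° ≈ 172°.

172°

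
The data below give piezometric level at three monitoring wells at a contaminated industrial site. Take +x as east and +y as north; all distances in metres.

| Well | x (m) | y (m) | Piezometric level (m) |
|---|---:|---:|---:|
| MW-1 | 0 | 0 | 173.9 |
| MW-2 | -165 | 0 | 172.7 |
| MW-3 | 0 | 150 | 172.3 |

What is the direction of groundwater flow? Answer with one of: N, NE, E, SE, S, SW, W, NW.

∂h/∂x = (172.7 − 173.9) / (-165 − 0) = +0.007273
∂h/∂y = (172.3 − 173.9) / (150 − 0) = -0.01067
Flow = −∇h = (-0.007273 east, +0.01067 north), which points northwest.

NW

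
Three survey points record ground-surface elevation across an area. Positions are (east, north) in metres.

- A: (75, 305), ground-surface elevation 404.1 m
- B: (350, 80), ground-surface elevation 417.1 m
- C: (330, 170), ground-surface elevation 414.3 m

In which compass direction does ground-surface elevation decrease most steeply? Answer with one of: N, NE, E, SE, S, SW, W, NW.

NW

Three-point gradient (reference A): Δ to B = (275, -225, +13.0), Δ to C = (255, -135, +10.2).
∂z/∂x = +0.02667, ∂z/∂y = -0.02519 (det = 20250).
Steepest decrease is along −∇f = (-0.02667 E, +0.02519 N) → northwest.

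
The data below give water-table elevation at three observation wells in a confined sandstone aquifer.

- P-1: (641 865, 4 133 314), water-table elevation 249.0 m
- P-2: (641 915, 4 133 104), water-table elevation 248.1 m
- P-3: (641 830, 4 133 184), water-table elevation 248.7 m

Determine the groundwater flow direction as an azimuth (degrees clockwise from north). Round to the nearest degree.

131°

Three-point gradient (reference P-1): Δ to P-2 = (50, -210, -0.9), Δ to P-3 = (-35, -130, -0.3).
∂h/∂x = -0.003899, ∂h/∂y = +0.003357 (det = -13850).
Flow direction (−∇h) has components (+0.003899 E, -0.003357 N).
Azimuth = atan2(E, N) = atan2(+0.003899, -0.003357) = 130.7° ≈ 131°.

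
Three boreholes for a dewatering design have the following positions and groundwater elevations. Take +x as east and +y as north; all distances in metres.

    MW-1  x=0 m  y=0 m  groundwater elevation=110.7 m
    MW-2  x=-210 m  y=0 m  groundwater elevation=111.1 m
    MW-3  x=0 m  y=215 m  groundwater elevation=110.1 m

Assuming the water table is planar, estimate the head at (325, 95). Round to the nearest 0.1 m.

∂h/∂x = (111.1 − 110.7) / (-210 − 0) = -0.001905
∂h/∂y = (110.1 − 110.7) / (215 − 0) = -0.002791
h(325, 95) = 110.7 + (-0.001905)·(325) + (-0.002791)·(95) = 110.7 -0.619 -0.265 = 109.816 m.

109.8 m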